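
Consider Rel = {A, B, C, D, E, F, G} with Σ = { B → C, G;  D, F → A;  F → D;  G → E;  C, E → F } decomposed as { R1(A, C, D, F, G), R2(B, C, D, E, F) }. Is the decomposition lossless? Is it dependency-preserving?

lossy and not dependency-preserving

Lossless test: (C, D, F)⁺ = {A, C, D, F}, which is a superkey of neither fragment — lossy.
Dependency preservation: the restricted closure of {B} across the fragments never reaches {C, G}, so B → C, G cannot be enforced without a join — not preserved.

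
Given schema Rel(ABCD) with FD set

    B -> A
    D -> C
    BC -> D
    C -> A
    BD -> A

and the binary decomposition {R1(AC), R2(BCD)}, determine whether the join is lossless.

Common attributes: R1 ∩ R2 = {C}.
Closure of {C}: C → A applies, adding A. So (C)⁺ = {AC}.
This closure contains every attribute of R1, so R1 ∩ R2 → R1. The join is lossless.

Yes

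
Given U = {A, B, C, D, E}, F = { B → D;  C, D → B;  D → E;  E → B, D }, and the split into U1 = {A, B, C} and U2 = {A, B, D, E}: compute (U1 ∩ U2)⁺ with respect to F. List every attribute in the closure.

A, B, D, E

U1 ∩ U2 = {A, B}.
B → D applies, adding D
D → E applies, adding E
Closure: {A, B, D, E}.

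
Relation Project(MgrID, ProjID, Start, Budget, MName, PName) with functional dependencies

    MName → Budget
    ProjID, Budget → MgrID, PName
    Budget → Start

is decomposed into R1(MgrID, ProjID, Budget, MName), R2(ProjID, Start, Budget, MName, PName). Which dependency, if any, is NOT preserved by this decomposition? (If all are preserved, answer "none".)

none

MName → Budget lies within R1.
ProjID, Budget → MgrID, PName: restricted closure across fragments reaches MgrID, PName.
Budget → Start lies within R2.
Every dependency is enforceable on the fragments, so the decomposition is dependency-preserving.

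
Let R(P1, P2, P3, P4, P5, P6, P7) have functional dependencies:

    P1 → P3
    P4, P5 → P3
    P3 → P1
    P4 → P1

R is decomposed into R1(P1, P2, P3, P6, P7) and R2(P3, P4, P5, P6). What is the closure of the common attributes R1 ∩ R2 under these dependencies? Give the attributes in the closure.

P1, P3, P6

R1 ∩ R2 = {P3, P6}.
P3 → P1 applies, adding P1
Closure: {P1, P3, P6}.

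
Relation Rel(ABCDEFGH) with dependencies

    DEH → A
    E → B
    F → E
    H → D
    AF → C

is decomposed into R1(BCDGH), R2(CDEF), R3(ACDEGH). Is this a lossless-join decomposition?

Chase test. Columns are ABCDEFGH; row i has aⱼ where attribute j ∈ Ri, else bᵢⱼ.
Initial tableau (one row per fragment):
  row 1: b11 a2 a3 a4 b15 b16 a7 a8
  row 2: b21 b22 a3 a4 a5 a6 b27 b28
  row 3: a1 b32 a3 a4 a5 b36 a7 a8
Rows 2 and 3 agree on E; apply E→B and equate their B entries.
No row becomes fully distinguished — the join is lossy.

No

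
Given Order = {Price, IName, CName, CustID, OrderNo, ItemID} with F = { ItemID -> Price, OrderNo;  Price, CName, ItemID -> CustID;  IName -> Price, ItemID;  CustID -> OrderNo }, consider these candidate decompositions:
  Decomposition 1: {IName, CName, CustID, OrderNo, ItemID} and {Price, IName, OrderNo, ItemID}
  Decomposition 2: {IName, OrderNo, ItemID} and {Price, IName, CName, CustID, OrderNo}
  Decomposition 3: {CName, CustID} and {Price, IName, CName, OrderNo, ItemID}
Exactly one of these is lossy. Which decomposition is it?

Decomposition 3

Decomposition 1: common = {IName, OrderNo, ItemID}, closure = {Price, IName, OrderNo, ItemID} → lossless.
Decomposition 2: common = {IName, OrderNo}, closure = {Price, IName, OrderNo, ItemID} → lossless.
Decomposition 3: common = {CName}, closure = {CName} → lossy.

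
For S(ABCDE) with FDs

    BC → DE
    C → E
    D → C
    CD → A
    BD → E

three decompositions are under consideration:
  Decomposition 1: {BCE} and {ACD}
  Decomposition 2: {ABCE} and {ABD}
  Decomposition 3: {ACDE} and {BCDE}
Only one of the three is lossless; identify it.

Decomposition 1: common = {C}, closure = {CE} → lossy.
Decomposition 2: common = {AB}, closure = {AB} → lossy.
Decomposition 3: common = {CDE}, closure = {ACDE} → lossless.

Decomposition 3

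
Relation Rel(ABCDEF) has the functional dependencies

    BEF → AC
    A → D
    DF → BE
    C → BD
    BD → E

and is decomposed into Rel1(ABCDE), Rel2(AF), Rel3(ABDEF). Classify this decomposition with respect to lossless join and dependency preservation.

Lossless test (chase): Rows 1 and 2 agree on A; apply A→D and equate their D entries. Rows 2 and 3 agree on DF; apply DF→BE and equate their BE entries. Rows 2 and 3 agree on BEF; apply BEF→AC and equate their AC entries. No row becomes fully distinguished — the join is lossy.
Dependency preservation: the restricted closure of {BEF} across the fragments never reaches {AC}, so BEF → AC cannot be enforced without a join — not preserved.

lossy and not dependency-preserving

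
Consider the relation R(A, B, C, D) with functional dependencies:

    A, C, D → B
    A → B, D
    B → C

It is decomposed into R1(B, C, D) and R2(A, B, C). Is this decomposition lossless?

No

Common attributes: R1 ∩ R2 = {B, C}.
No dependency enlarges {B, C}, so (B, C)⁺ = {B, C}.
The closure contains neither all of R1 = {B, C, D} nor all of R2 = {A, B, C}, so the common attributes are not a superkey of either fragment. The join is lossy.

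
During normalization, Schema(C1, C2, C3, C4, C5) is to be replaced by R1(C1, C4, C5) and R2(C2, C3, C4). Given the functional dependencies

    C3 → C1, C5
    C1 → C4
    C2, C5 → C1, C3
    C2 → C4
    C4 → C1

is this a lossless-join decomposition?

Common attributes: R1 ∩ R2 = {C4}.
Closure of {C4}: C4 → C1 applies, adding C1. So (C4)⁺ = {C1, C4}.
The closure contains neither all of R1 = {C1, C4, C5} nor all of R2 = {C2, C3, C4}, so the common attributes are not a superkey of either fragment. The join is lossy.

No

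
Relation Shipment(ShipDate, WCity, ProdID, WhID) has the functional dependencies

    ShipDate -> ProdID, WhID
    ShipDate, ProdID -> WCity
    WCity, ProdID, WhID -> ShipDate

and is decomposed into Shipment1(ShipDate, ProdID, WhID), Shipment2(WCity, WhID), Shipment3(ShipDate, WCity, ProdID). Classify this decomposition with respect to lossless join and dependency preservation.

lossless but not dependency-preserving

Lossless test (chase): Rows 1 and 3 agree on ShipDate; apply ShipDate→ProdID, WhID and equate their ProdID, WhID entries. Rows 1 and 3 agree on ShipDate, ProdID; apply ShipDate, ProdID→WCity and equate their WCity entries. Row 1 is now all distinguished symbols — the join is lossless.
Dependency preservation: the restricted closure of {WCity, ProdID, WhID} across the fragments never reaches {ShipDate}, so WCity, ProdID, WhID → ShipDate cannot be enforced without a join — not preserved.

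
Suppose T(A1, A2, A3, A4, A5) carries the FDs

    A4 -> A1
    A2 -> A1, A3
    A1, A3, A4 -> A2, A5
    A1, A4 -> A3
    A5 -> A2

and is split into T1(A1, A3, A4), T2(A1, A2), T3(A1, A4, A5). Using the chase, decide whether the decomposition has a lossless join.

No

Chase test. Columns are A1, A2, A3, A4, A5; row i has aⱼ where attribute j ∈ Ti, else bᵢⱼ.
Initial tableau (one row per fragment):
  row 1: a1 b12 a3 a4 b15
  row 2: a1 a2 b23 b24 b25
  row 3: a1 b32 b33 a4 a5
Rows 1 and 3 agree on A1, A4; apply A1, A4→A3 and equate their A3 entries.
Rows 1 and 3 agree on A1, A3, A4; apply A1, A3, A4→A2, A5 and equate their A2, A5 entries.
No row becomes fully distinguished — the join is lossy.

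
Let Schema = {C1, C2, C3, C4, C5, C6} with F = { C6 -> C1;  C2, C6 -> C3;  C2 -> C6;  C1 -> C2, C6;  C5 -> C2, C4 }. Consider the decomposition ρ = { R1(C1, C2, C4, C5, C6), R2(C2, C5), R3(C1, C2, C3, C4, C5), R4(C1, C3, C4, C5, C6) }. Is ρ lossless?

Chase test. Columns are C1, C2, C3, C4, C5, C6; row i has aⱼ where attribute j ∈ Ri, else bᵢⱼ.
Initial tableau (one row per fragment):
  row 1: a1 a2 b13 a4 a5 a6
  row 2: b21 a2 b23 b24 a5 b26
  row 3: a1 a2 a3 a4 a5 b36
  row 4: a1 b42 a3 a4 a5 a6
Rows 1 and 2 agree on C2; apply C2→C6 and equate their C6 entries.
Rows 1 and 3 agree on C2; apply C2→C6 and equate their C6 entries.
Rows 1 and 4 agree on C1; apply C1→C2, C6 and equate their C2, C6 entries.
Rows 1 and 2 agree on C5; apply C5→C2, C4 and equate their C2, C4 entries.
Rows 1 and 2 agree on C6; apply C6→C1 and equate their C1 entries.
Rows 1 and 2 agree on C2, C6; apply C2, C6→C3 and equate their C3 entries.
Rows 1 and 3 agree on C2, C6; apply C2, C6→C3 and equate their C3 entries.
Row 1 is now all distinguished symbols — the join is lossless.

Yes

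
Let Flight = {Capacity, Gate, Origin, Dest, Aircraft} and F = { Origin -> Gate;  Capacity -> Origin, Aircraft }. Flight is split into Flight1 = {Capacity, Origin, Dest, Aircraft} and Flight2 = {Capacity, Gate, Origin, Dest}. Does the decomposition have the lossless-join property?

Yes

Common attributes: Flight1 ∩ Flight2 = {Capacity, Origin, Dest}.
Closure of {Capacity, Origin, Dest}: Origin → Gate applies, adding Gate; Capacity → Origin, Aircraft applies, adding Aircraft. So (Capacity, Origin, Dest)⁺ = {Capacity, Gate, Origin, Dest, Aircraft}.
This closure contains every attribute of Flight1, so Flight1 ∩ Flight2 → Flight1. The join is lossless.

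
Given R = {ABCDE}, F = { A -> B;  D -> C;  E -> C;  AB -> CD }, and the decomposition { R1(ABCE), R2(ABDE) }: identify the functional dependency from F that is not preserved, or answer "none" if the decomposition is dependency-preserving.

Check D → C: no single fragment contains all of {CD}, and the restricted closure of {D} across the fragments never reaches {C}.
A → B is preserved.
E → C is preserved.
AB → CD is preserved.

D -> C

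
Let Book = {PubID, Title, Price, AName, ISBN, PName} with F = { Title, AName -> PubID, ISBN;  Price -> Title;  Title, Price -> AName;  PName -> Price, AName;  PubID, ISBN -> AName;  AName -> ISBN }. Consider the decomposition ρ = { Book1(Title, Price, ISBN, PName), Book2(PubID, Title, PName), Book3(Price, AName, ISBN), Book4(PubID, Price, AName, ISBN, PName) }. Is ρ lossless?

Yes

Chase test. Columns are PubID, Title, Price, AName, ISBN, PName; row i has aⱼ where attribute j ∈ Booki, else bᵢⱼ.
Initial tableau (one row per fragment):
  row 1: b11 a2 a3 b14 a5 a6
  row 2: a1 a2 b23 b24 b25 a6
  row 3: b31 b32 a3 a4 a5 b36
  row 4: a1 b42 a3 a4 a5 a6
Rows 1 and 3 agree on Price; apply Price→Title and equate their Title entries.
Rows 1 and 4 agree on Price; apply Price→Title and equate their Title entries.
Rows 1 and 3 agree on Title, Price; apply Title, Price→AName and equate their AName entries.
Rows 1 and 2 agree on PName; apply PName→Price, AName and equate their Price, AName entries.
Rows 1 and 2 agree on AName; apply AName→ISBN and equate their ISBN entries.
Rows 1 and 2 agree on Title, AName; apply Title, AName→PubID, ISBN and equate their PubID, ISBN entries.
Rows 1 and 3 agree on Title, AName; apply Title, AName→PubID, ISBN and equate their PubID, ISBN entries.
Row 1 is now all distinguished symbols — the join is lossless.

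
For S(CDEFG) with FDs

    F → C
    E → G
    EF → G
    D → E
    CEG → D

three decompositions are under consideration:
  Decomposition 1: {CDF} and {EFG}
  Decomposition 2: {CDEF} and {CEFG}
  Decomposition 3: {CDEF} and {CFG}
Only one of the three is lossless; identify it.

Decomposition 2

Decomposition 1: common = {F}, closure = {CF} → lossy.
Decomposition 2: common = {CEF}, closure = {CDEFG} → lossless.
Decomposition 3: common = {CF}, closure = {CF} → lossy.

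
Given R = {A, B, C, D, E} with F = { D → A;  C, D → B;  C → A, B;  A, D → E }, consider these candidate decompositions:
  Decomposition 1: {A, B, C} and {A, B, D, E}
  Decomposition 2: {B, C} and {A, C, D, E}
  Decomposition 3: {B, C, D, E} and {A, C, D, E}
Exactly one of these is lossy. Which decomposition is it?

Decomposition 1: common = {A, B}, closure = {A, B} → lossy.
Decomposition 2: common = {C}, closure = {A, B, C} → lossless.
Decomposition 3: common = {C, D, E}, closure = {A, B, C, D, E} → lossless.

Decomposition 1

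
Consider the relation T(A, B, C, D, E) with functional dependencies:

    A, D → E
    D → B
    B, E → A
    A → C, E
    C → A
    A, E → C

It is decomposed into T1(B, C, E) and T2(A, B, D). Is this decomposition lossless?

No

Common attributes: T1 ∩ T2 = {B}.
No dependency enlarges {B}, so (B)⁺ = {B}.
The closure contains neither all of T1 = {B, C, E} nor all of T2 = {A, B, D}, so the common attributes are not a superkey of either fragment. The join is lossy.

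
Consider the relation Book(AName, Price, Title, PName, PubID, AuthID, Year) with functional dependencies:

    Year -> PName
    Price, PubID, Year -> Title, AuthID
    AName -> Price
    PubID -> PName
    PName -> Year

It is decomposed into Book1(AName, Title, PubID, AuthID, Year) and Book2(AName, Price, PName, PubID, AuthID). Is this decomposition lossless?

Yes

Common attributes: Book1 ∩ Book2 = {AName, PubID, AuthID}.
Closure of {AName, PubID, AuthID}: AName → Price applies, adding Price; PubID → PName applies, adding PName; PName → Year applies, adding Year; Price, PubID, Year → Title, AuthID applies, adding Title. So (AName, PubID, AuthID)⁺ = {AName, Price, Title, PName, PubID, AuthID, Year}.
This closure contains every attribute of Book1, so Book1 ∩ Book2 → Book1. The join is lossless.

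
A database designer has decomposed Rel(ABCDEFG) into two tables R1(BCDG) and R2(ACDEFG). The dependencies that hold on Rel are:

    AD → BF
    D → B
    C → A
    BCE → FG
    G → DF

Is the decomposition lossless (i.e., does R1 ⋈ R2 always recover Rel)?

Yes

Common attributes: R1 ∩ R2 = {CDG}.
Closure of {CDG}: D → B applies, adding B; C → A applies, adding A; G → DF applies, adding F. So (CDG)⁺ = {ABCDFG}.
This closure contains every attribute of R1, so R1 ∩ R2 → R1. The join is lossless.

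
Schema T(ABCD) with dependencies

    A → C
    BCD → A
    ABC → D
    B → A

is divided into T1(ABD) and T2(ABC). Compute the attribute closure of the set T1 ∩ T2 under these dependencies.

ABCD

T1 ∩ T2 = {AB}.
A → C applies, adding C
ABC → D applies, adding D
Closure: {ABCD}.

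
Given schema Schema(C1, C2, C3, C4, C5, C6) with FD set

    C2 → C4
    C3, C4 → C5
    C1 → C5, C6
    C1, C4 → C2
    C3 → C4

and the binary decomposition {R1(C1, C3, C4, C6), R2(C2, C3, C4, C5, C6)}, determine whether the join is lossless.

Common attributes: R1 ∩ R2 = {C3, C4, C6}.
Closure of {C3, C4, C6}: C3, C4 → C5 applies, adding C5. So (C3, C4, C6)⁺ = {C3, C4, C5, C6}.
The closure contains neither all of R1 = {C1, C3, C4, C6} nor all of R2 = {C2, C3, C4, C5, C6}, so the common attributes are not a superkey of either fragment. The join is lossy.

No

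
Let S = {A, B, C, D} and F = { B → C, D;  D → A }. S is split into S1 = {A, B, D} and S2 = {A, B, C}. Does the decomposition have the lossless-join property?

Yes

Common attributes: S1 ∩ S2 = {A, B}.
Closure of {A, B}: B → C, D applies, adding C, D. So (A, B)⁺ = {A, B, C, D}.
This closure contains every attribute of S1, so S1 ∩ S2 → S1. The join is lossless.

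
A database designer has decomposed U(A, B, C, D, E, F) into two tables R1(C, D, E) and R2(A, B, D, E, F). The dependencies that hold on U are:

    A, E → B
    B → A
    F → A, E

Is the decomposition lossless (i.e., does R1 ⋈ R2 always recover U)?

Common attributes: R1 ∩ R2 = {D, E}.
No dependency enlarges {D, E}, so (D, E)⁺ = {D, E}.
The closure contains neither all of R1 = {C, D, E} nor all of R2 = {A, B, D, E, F}, so the common attributes are not a superkey of either fragment. The join is lossy.

No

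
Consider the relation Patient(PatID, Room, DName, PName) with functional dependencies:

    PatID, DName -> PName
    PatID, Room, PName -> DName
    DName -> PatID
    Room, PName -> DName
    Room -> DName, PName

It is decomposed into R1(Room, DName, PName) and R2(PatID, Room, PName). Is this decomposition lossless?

Yes

Common attributes: R1 ∩ R2 = {Room, PName}.
Closure of {Room, PName}: Room, PName → DName applies, adding DName; DName → PatID applies, adding PatID. So (Room, PName)⁺ = {PatID, Room, DName, PName}.
This closure contains every attribute of R1, so R1 ∩ R2 → R1. The join is lossless.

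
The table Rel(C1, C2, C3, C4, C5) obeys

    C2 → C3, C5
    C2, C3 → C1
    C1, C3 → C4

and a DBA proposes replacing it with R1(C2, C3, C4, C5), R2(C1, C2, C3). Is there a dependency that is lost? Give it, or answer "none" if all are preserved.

C1, C3 → C4

Check C1, C3 → C4: no single fragment contains all of {C1, C3, C4}, and the restricted closure of {C1, C3} across the fragments never reaches {C4}.
C2 → C3, C5 is preserved.
C2, C3 → C1 is preserved.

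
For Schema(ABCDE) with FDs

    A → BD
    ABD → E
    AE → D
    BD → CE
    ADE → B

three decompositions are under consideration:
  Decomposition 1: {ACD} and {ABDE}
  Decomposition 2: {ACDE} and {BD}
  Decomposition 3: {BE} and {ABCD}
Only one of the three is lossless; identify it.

Decomposition 1: common = {AD}, closure = {ABCDE} → lossless.
Decomposition 2: common = {D}, closure = {D} → lossy.
Decomposition 3: common = {B}, closure = {B} → lossy.

Decomposition 1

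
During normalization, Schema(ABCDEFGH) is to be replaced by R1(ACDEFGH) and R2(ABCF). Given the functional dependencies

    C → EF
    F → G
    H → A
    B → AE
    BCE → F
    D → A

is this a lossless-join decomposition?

Common attributes: R1 ∩ R2 = {ACF}.
Closure of {ACF}: C → EF applies, adding E; F → G applies, adding G. So (ACF)⁺ = {ACEFG}.
The closure contains neither all of R1 = {ACDEFGH} nor all of R2 = {ABCF}, so the common attributes are not a superkey of either fragment. The join is lossy.

No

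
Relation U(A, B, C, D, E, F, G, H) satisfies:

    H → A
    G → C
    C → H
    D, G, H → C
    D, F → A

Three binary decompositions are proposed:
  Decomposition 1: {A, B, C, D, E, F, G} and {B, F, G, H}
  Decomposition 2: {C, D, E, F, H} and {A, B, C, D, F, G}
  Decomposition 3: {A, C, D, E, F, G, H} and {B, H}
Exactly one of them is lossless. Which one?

Decomposition 1

Decomposition 1: common = {B, F, G}, closure = {A, B, C, F, G, H} → lossless.
Decomposition 2: common = {C, D, F}, closure = {A, C, D, F, H} → lossy.
Decomposition 3: common = {H}, closure = {A, H} → lossy.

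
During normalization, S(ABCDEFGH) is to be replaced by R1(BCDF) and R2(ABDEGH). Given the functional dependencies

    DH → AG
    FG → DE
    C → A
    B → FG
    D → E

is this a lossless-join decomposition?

No

Common attributes: R1 ∩ R2 = {BD}.
Closure of {BD}: B → FG applies, adding FG; D → E applies, adding E. So (BD)⁺ = {BDEFG}.
The closure contains neither all of R1 = {BCDF} nor all of R2 = {ABDEGH}, so the common attributes are not a superkey of either fragment. The join is lossy.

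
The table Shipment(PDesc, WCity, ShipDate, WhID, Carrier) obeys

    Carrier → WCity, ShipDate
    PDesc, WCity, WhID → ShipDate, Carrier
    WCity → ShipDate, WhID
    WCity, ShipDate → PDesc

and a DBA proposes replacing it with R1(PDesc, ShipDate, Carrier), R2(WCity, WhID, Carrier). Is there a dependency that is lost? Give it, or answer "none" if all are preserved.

none

Carrier → WCity, ShipDate: restricted closure across fragments reaches WCity, ShipDate.
PDesc, WCity, WhID → ShipDate, Carrier: restricted closure across fragments reaches ShipDate, Carrier.
WCity → ShipDate, WhID: restricted closure across fragments reaches ShipDate, WhID.
WCity, ShipDate → PDesc: restricted closure across fragments reaches PDesc.
Every dependency is enforceable on the fragments, so the decomposition is dependency-preserving.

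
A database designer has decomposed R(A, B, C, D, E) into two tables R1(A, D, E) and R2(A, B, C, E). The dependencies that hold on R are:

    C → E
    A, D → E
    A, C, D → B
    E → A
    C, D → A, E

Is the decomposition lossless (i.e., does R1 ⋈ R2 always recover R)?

No

Common attributes: R1 ∩ R2 = {A, E}.
No dependency enlarges {A, E}, so (A, E)⁺ = {A, E}.
The closure contains neither all of R1 = {A, D, E} nor all of R2 = {A, B, C, E}, so the common attributes are not a superkey of either fragment. The join is lossy.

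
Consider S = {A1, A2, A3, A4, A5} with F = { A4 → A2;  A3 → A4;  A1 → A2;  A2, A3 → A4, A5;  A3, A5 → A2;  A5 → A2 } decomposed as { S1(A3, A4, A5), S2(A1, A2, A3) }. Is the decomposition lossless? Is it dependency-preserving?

lossless but not dependency-preserving

Lossless test: (A3)⁺ = {A2, A3, A4, A5}, which contains all of one fragment — lossless.
Dependency preservation: the restricted closure of {A4} across the fragments never reaches {A2}, so A4 → A2 cannot be enforced without a join — not preserved.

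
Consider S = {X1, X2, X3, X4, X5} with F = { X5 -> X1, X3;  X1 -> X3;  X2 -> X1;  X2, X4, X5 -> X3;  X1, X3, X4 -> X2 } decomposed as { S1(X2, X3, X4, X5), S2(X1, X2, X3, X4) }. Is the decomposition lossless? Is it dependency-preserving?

Lossless test: (X2, X3, X4)⁺ = {X1, X2, X3, X4}, which contains all of one fragment — lossless.
Dependency preservation: the restricted closure of {X5} across the fragments never reaches {X1, X3}, so X5 → X1, X3 cannot be enforced without a join — not preserved.

lossless but not dependency-preserving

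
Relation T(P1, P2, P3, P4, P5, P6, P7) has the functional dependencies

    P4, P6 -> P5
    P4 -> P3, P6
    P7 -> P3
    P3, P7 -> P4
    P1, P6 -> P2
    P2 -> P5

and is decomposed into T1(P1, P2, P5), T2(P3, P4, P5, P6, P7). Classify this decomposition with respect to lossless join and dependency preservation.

lossy and not dependency-preserving

Lossless test: (P5)⁺ = {P5}, which is a superkey of neither fragment — lossy.
Dependency preservation: the restricted closure of {P1, P6} across the fragments never reaches {P2}, so P1, P6 → P2 cannot be enforced without a join — not preserved.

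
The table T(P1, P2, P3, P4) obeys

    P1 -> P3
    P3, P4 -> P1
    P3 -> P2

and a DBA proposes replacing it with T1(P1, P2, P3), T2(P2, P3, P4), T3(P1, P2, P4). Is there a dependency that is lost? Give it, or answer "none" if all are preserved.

Check P3, P4 → P1: no single fragment contains all of {P1, P3, P4}, and the restricted closure of {P3, P4} across the fragments never reaches {P1}.
P1 → P3 is preserved.
P3 → P2 is preserved.

P3, P4 -> P1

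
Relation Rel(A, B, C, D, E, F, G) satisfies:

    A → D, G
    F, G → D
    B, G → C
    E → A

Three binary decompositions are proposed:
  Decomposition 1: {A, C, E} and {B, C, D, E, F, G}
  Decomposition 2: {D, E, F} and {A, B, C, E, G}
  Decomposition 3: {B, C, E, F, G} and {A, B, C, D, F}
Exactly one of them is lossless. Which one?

Decomposition 1

Decomposition 1: common = {C, E}, closure = {A, C, D, E, G} → lossless.
Decomposition 2: common = {E}, closure = {A, D, E, G} → lossy.
Decomposition 3: common = {B, C, F}, closure = {B, C, F} → lossy.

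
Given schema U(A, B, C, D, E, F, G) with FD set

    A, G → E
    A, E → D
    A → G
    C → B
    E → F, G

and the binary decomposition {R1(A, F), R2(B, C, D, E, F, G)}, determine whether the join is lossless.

Common attributes: R1 ∩ R2 = {F}.
No dependency enlarges {F}, so (F)⁺ = {F}.
The closure contains neither all of R1 = {A, F} nor all of R2 = {B, C, D, E, F, G}, so the common attributes are not a superkey of either fragment. The join is lossy.

No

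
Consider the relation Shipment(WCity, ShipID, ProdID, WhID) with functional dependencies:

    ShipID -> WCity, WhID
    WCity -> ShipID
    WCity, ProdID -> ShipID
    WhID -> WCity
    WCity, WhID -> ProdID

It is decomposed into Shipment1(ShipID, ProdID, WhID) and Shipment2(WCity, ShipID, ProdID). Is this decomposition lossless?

Yes

Common attributes: Shipment1 ∩ Shipment2 = {ShipID, ProdID}.
Closure of {ShipID, ProdID}: ShipID → WCity, WhID applies, adding WCity, WhID. So (ShipID, ProdID)⁺ = {WCity, ShipID, ProdID, WhID}.
This closure contains every attribute of Shipment1, so Shipment1 ∩ Shipment2 → Shipment1. The join is lossless.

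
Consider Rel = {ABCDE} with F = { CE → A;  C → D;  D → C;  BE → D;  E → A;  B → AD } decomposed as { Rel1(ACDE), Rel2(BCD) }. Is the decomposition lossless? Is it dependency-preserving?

Lossless test: (CD)⁺ = {CD}, which is a superkey of neither fragment — lossy.
Dependency preservation: the restricted closure of {B} across the fragments never reaches {AD}, so B → AD cannot be enforced without a join — not preserved.

lossy and not dependency-preserving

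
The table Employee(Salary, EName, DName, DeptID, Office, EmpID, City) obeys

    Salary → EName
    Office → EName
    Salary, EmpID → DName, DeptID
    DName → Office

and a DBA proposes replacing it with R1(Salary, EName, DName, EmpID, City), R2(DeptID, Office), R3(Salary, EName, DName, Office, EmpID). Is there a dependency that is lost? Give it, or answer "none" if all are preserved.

Check Salary, EmpID → DName, DeptID: no single fragment contains all of {Salary, DName, DeptID, EmpID}, and the restricted closure of {Salary, EmpID} across the fragments never reaches {DName, DeptID}.
Salary → EName is preserved.
Office → EName is preserved.
DName → Office is preserved.

Salary, EmpID → DName, DeptID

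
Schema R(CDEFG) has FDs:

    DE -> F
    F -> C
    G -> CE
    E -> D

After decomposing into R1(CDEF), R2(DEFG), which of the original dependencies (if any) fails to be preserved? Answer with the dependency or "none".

DE → F lies within R1.
F → C lies within R1.
G → CE: restricted closure across fragments reaches CE.
E → D lies within R1.
Every dependency is enforceable on the fragments, so the decomposition is dependency-preserving.

none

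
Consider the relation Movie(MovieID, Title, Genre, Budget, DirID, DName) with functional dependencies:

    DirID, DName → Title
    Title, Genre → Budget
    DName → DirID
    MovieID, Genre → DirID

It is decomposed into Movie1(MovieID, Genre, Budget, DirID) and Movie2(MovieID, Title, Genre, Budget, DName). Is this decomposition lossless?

Yes

Common attributes: Movie1 ∩ Movie2 = {MovieID, Genre, Budget}.
Closure of {MovieID, Genre, Budget}: MovieID, Genre → DirID applies, adding DirID. So (MovieID, Genre, Budget)⁺ = {MovieID, Genre, Budget, DirID}.
This closure contains every attribute of Movie1, so Movie1 ∩ Movie2 → Movie1. The join is lossless.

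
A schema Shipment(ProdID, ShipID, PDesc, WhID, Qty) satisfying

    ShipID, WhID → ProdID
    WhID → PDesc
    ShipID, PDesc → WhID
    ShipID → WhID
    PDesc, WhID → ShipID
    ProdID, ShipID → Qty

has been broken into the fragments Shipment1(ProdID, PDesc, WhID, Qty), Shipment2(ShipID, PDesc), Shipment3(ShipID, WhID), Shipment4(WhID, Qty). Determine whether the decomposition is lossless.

Yes

Chase test. Columns are ProdID, ShipID, PDesc, WhID, Qty; row i has aⱼ where attribute j ∈ Shipmenti, else bᵢⱼ.
Initial tableau (one row per fragment):
  row 1: a1 b12 a3 a4 a5
  row 2: b21 a2 a3 b24 b25
  row 3: b31 a2 b33 a4 b35
  row 4: b41 b42 b43 a4 a5
Rows 1 and 3 agree on WhID; apply WhID→PDesc and equate their PDesc entries.
Rows 1 and 4 agree on WhID; apply WhID→PDesc and equate their PDesc entries.
Rows 2 and 3 agree on ShipID, PDesc; apply ShipID, PDesc→WhID and equate their WhID entries.
Rows 1 and 2 agree on PDesc, WhID; apply PDesc, WhID→ShipID and equate their ShipID entries.
Rows 1 and 4 agree on PDesc, WhID; apply PDesc, WhID→ShipID and equate their ShipID entries.
Rows 1 and 2 agree on ShipID, WhID; apply ShipID, WhID→ProdID and equate their ProdID entries.
Rows 1 and 3 agree on ShipID, WhID; apply ShipID, WhID→ProdID and equate their ProdID entries.
Rows 1 and 4 agree on ShipID, WhID; apply ShipID, WhID→ProdID and equate their ProdID entries.
Rows 1 and 2 agree on ProdID, ShipID; apply ProdID, ShipID→Qty and equate their Qty entries.
Rows 1 and 3 agree on ProdID, ShipID; apply ProdID, ShipID→Qty and equate their Qty entries.
Row 1 is now all distinguished symbols — the join is lossless.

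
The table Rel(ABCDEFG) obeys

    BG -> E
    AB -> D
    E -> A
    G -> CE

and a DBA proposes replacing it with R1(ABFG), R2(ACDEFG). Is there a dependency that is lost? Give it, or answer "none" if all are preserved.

AB -> D

Check AB → D: no single fragment contains all of {ABD}, and the restricted closure of {AB} across the fragments never reaches {D}.
BG → E is preserved.
E → A is preserved.
G → CE is preserved.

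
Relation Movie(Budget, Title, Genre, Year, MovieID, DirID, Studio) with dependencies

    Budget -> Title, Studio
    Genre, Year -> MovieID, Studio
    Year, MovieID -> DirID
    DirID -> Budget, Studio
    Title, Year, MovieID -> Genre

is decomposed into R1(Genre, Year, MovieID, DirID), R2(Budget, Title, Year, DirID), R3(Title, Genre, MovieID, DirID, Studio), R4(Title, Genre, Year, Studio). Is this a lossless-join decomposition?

Yes

Chase test. Columns are Budget, Title, Genre, Year, MovieID, DirID, Studio; row i has aⱼ where attribute j ∈ Ri, else bᵢⱼ.
Initial tableau (one row per fragment):
  row 1: b11 b12 a3 a4 a5 a6 b17
  row 2: a1 a2 b23 a4 b25 a6 b27
  row 3: b31 a2 a3 b34 a5 a6 a7
  row 4: b41 a2 a3 a4 b45 b46 a7
Rows 1 and 4 agree on Genre, Year; apply Genre, Year→MovieID, Studio and equate their MovieID, Studio entries.
Rows 1 and 4 agree on Year, MovieID; apply Year, MovieID→DirID and equate their DirID entries.
Rows 1 and 2 agree on DirID; apply DirID→Budget, Studio and equate their Budget, Studio entries.
Rows 1 and 3 agree on DirID; apply DirID→Budget, Studio and equate their Budget, Studio entries.
Rows 1 and 4 agree on DirID; apply DirID→Budget, Studio and equate their Budget, Studio entries.
Rows 1 and 2 agree on Budget; apply Budget→Title, Studio and equate their Title, Studio entries.
Row 1 is now all distinguished symbols — the join is lossless.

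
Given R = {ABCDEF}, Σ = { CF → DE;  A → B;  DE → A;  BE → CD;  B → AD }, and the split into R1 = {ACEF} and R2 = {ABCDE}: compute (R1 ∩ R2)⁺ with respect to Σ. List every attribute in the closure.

R1 ∩ R2 = {ACE}.
A → B applies, adding B
BE → CD applies, adding D
Closure: {ABCDE}.

ABCDE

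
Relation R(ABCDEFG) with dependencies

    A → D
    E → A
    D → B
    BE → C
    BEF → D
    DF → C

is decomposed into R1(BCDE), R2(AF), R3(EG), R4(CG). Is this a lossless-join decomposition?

Chase test. Columns are ABCDEFG; row i has aⱼ where attribute j ∈ Ri, else bᵢⱼ.
Initial tableau (one row per fragment):
  row 1: b11 a2 a3 a4 a5 b16 b17
  row 2: a1 b22 b23 b24 b25 a6 b27
  row 3: b31 b32 b33 b34 a5 b36 a7
  row 4: b41 b42 a3 b44 b45 b46 a7
Rows 1 and 3 agree on E; apply E→A and equate their A entries.
Rows 1 and 3 agree on A; apply A→D and equate their D entries.
Rows 1 and 3 agree on D; apply D→B and equate their B entries.
Rows 1 and 3 agree on BE; apply BE→C and equate their C entries.
No row becomes fully distinguished — the join is lossy.

No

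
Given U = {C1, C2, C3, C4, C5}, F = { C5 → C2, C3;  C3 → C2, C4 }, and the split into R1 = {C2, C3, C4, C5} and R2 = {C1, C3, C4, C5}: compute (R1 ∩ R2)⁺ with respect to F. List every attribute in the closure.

R1 ∩ R2 = {C3, C4, C5}.
C5 → C2, C3 applies, adding C2
Closure: {C2, C3, C4, C5}.

C2, C3, C4, C5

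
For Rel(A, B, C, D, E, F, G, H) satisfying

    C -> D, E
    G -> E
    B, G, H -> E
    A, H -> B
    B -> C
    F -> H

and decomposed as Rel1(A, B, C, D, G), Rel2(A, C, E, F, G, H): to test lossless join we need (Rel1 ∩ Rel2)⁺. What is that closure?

A, C, D, E, G

Rel1 ∩ Rel2 = {A, C, G}.
C → D, E applies, adding D, E
Closure: {A, C, D, E, G}.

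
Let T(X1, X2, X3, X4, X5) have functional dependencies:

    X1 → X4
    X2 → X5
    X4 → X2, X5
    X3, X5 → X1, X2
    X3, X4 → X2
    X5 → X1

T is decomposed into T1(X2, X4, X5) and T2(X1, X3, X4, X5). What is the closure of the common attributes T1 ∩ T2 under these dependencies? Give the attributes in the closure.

T1 ∩ T2 = {X4, X5}.
X4 → X2, X5 applies, adding X2
X5 → X1 applies, adding X1
Closure: {X1, X2, X4, X5}.

X1, X2, X4, X5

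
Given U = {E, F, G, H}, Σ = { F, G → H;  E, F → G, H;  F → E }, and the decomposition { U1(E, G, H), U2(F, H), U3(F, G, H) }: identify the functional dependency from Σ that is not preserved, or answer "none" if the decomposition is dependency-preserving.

F → E

Check F → E: no single fragment contains all of {E, F}, and the restricted closure of {F} across the fragments never reaches {E}.
F, G → H is preserved.
E, F → G, H is preserved.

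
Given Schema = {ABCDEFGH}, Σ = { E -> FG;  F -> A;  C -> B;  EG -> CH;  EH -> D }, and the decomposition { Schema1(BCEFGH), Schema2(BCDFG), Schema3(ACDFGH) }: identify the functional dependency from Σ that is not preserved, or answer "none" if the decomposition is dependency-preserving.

Check EH → D: no single fragment contains all of {DEH}, and the restricted closure of {EH} across the fragments never reaches {D}.
E → FG is preserved.
F → A is preserved.
C → B is preserved.
EG → CH is preserved.

EH -> D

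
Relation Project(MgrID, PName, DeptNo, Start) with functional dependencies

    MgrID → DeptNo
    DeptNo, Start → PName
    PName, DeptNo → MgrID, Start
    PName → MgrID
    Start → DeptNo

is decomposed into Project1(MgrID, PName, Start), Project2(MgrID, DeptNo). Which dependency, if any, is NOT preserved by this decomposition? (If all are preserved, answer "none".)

none

MgrID → DeptNo lies within Project2.
DeptNo, Start → PName: restricted closure across fragments reaches PName.
PName, DeptNo → MgrID, Start: restricted closure across fragments reaches MgrID, Start.
PName → MgrID lies within Project1.
Start → DeptNo: restricted closure across fragments reaches DeptNo.
Every dependency is enforceable on the fragments, so the decomposition is dependency-preserving.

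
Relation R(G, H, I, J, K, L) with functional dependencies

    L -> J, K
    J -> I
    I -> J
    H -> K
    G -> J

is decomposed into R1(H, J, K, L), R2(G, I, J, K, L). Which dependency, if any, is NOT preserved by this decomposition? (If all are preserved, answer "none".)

none

L → J, K lies within R1.
J → I lies within R2.
I → J lies within R2.
H → K lies within R1.
G → J lies within R2.
Every dependency is enforceable on the fragments, so the decomposition is dependency-preserving.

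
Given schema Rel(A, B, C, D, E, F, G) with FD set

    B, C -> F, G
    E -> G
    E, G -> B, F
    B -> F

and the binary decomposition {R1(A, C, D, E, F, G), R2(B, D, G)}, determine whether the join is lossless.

No

Common attributes: R1 ∩ R2 = {D, G}.
No dependency enlarges {D, G}, so (D, G)⁺ = {D, G}.
The closure contains neither all of R1 = {A, C, D, E, F, G} nor all of R2 = {B, D, G}, so the common attributes are not a superkey of either fragment. The join is lossy.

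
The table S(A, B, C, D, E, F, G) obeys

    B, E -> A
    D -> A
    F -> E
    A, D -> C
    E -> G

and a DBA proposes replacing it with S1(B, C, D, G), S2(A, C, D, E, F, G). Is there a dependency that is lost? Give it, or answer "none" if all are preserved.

Check B, E → A: no single fragment contains all of {A, B, E}, and the restricted closure of {B, E} across the fragments never reaches {A}.
D → A is preserved.
F → E is preserved.
A, D → C is preserved.
E → G is preserved.

B, E -> A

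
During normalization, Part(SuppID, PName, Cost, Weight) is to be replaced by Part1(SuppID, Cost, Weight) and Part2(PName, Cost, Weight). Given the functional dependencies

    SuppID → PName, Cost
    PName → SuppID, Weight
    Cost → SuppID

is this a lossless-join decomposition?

Common attributes: Part1 ∩ Part2 = {Cost, Weight}.
Closure of {Cost, Weight}: Cost → SuppID applies, adding SuppID; SuppID → PName, Cost applies, adding PName. So (Cost, Weight)⁺ = {SuppID, PName, Cost, Weight}.
This closure contains every attribute of Part1, so Part1 ∩ Part2 → Part1. The join is lossless.

Yes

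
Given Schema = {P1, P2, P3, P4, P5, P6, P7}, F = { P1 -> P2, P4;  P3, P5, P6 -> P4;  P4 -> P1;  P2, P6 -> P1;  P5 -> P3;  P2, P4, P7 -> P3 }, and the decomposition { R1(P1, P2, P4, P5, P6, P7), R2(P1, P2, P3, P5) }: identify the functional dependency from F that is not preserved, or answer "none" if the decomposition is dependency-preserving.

P2, P4, P7 -> P3

Check P2, P4, P7 → P3: no single fragment contains all of {P2, P3, P4, P7}, and the restricted closure of {P2, P4, P7} across the fragments never reaches {P3}.
P1 → P2, P4 is preserved.
P3, P5, P6 → P4 is preserved.
P4 → P1 is preserved.
P2, P6 → P1 is preserved.
P5 → P3 is preserved.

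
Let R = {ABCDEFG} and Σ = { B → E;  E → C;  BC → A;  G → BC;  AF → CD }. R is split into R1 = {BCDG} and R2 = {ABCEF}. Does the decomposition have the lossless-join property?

Common attributes: R1 ∩ R2 = {BC}.
Closure of {BC}: B → E applies, adding E; BC → A applies, adding A. So (BC)⁺ = {ABCE}.
The closure contains neither all of R1 = {BCDG} nor all of R2 = {ABCEF}, so the common attributes are not a superkey of either fragment. The join is lossy.

No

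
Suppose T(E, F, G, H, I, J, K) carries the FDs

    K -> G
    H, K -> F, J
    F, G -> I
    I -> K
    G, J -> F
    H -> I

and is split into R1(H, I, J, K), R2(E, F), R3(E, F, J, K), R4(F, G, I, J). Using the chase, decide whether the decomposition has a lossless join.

No

Chase test. Columns are E, F, G, H, I, J, K; row i has aⱼ where attribute j ∈ Ri, else bᵢⱼ.
Initial tableau (one row per fragment):
  row 1: b11 b12 b13 a4 a5 a6 a7
  row 2: a1 a2 b23 b24 b25 b26 b27
  row 3: a1 a2 b33 b34 b35 a6 a7
  row 4: b41 a2 a3 b44 a5 a6 b47
Rows 1 and 3 agree on K; apply K→G and equate their G entries.
Rows 1 and 4 agree on I; apply I→K and equate their K entries.
Rows 1 and 3 agree on G, J; apply G, J→F and equate their F entries.
Rows 1 and 4 agree on K; apply K→G and equate their G entries.
Rows 1 and 3 agree on F, G; apply F, G→I and equate their I entries.
No row becomes fully distinguished — the join is lossy.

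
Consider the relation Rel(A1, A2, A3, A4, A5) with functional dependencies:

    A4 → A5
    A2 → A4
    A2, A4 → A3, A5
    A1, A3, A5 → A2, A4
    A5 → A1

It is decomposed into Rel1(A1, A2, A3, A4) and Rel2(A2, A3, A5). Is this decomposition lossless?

Yes

Common attributes: Rel1 ∩ Rel2 = {A2, A3}.
Closure of {A2, A3}: A2 → A4 applies, adding A4; A2, A4 → A3, A5 applies, adding A5; A5 → A1 applies, adding A1. So (A2, A3)⁺ = {A1, A2, A3, A4, A5}.
This closure contains every attribute of Rel1, so Rel1 ∩ Rel2 → Rel1. The join is lossless.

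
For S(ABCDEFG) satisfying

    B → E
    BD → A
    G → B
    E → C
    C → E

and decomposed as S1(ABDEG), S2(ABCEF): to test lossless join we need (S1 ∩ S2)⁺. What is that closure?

ABCE

S1 ∩ S2 = {ABE}.
E → C applies, adding C
Closure: {ABCE}.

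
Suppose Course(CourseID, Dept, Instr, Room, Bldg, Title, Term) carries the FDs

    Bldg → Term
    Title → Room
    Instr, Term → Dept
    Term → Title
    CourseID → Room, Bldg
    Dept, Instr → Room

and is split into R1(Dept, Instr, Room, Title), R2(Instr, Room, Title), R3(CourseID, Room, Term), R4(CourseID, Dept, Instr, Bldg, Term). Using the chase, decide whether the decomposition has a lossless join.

No

Chase test. Columns are CourseID, Dept, Instr, Room, Bldg, Title, Term; row i has aⱼ where attribute j ∈ Ri, else bᵢⱼ.
Initial tableau (one row per fragment):
  row 1: b11 a2 a3 a4 b15 a6 b17
  row 2: b21 b22 a3 a4 b25 a6 b27
  row 3: a1 b32 b33 a4 b35 b36 a7
  row 4: a1 a2 a3 b44 a5 b46 a7
Rows 3 and 4 agree on Term; apply Term→Title and equate their Title entries.
Rows 3 and 4 agree on CourseID; apply CourseID→Room, Bldg and equate their Room, Bldg entries.
No row becomes fully distinguished — the join is lossy.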